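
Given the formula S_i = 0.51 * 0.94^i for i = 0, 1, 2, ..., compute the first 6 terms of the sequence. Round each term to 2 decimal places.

This is a geometric sequence.
i=0: S_0 = 0.51 * 0.94^0 = 0.51
i=1: S_1 = 0.51 * 0.94^1 ≈ 0.48
i=2: S_2 = 0.51 * 0.94^2 ≈ 0.45
i=3: S_3 = 0.51 * 0.94^3 ≈ 0.42
i=4: S_4 = 0.51 * 0.94^4 ≈ 0.4
i=5: S_5 = 0.51 * 0.94^5 ≈ 0.37
The first 6 terms are: [0.51, 0.48, 0.45, 0.42, 0.4, 0.37]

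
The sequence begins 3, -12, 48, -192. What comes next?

Ratios: -12 / 3 = -4.0
This is a geometric sequence with common ratio r = -4.
Next term = -192 * -4 = 768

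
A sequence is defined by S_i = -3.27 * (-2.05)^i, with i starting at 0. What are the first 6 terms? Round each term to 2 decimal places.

This is a geometric sequence.
i=0: S_0 = -3.27 * (-2.05)^0 = -3.27
i=1: S_1 = -3.27 * (-2.05)^1 ≈ 6.7
i=2: S_2 = -3.27 * (-2.05)^2 ≈ -13.74
i=3: S_3 = -3.27 * (-2.05)^3 ≈ 28.17
i=4: S_4 = -3.27 * (-2.05)^4 ≈ -57.75
i=5: S_5 = -3.27 * (-2.05)^5 ≈ 118.39
The first 6 terms are: [-3.27, 6.7, -13.74, 28.17, -57.75, 118.39]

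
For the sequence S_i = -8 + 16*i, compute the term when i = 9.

S_9 = -8 + 16*9 = -8 + 144 = 136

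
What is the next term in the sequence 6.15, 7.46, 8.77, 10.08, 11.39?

Differences: 7.46 - 6.15 = 1.31
This is an arithmetic sequence with common difference d = 1.31.
Next term = 11.39 + 1.31 = 12.7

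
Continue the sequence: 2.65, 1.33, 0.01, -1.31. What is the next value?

Differences: 1.33 - 2.65 = -1.32
This is an arithmetic sequence with common difference d = -1.32.
Next term = -1.31 + -1.32 = -2.63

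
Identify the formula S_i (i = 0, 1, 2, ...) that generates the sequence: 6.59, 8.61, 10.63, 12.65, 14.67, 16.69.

Check differences: 8.61 - 6.59 = 2.02
10.63 - 8.61 = 2.02
Common difference d = 2.02.
First term a = 6.59.
Formula: S_i = 6.59 + 2.02*i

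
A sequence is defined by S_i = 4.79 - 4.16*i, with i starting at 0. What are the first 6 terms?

This is an arithmetic sequence.
i=0: S_0 = 4.79 + -4.16*0 = 4.79
i=1: S_1 = 4.79 + -4.16*1 = 0.63
i=2: S_2 = 4.79 + -4.16*2 = -3.53
i=3: S_3 = 4.79 + -4.16*3 = -7.69
i=4: S_4 = 4.79 + -4.16*4 = -11.85
i=5: S_5 = 4.79 + -4.16*5 = -16.01
The first 6 terms are: [4.79, 0.63, -3.53, -7.69, -11.85, -16.01]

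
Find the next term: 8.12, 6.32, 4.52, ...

Differences: 6.32 - 8.12 = -1.8
This is an arithmetic sequence with common difference d = -1.8.
Next term = 4.52 + -1.8 = 2.72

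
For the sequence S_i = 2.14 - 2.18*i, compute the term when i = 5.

S_5 = 2.14 + -2.18*5 = 2.14 + -10.9 = -8.76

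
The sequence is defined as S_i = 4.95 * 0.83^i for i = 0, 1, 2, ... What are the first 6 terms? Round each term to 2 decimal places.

This is a geometric sequence.
i=0: S_0 = 4.95 * 0.83^0 = 4.95
i=1: S_1 = 4.95 * 0.83^1 ≈ 4.11
i=2: S_2 = 4.95 * 0.83^2 ≈ 3.41
i=3: S_3 = 4.95 * 0.83^3 ≈ 2.83
i=4: S_4 = 4.95 * 0.83^4 ≈ 2.35
i=5: S_5 = 4.95 * 0.83^5 ≈ 1.95
The first 6 terms are: [4.95, 4.11, 3.41, 2.83, 2.35, 1.95]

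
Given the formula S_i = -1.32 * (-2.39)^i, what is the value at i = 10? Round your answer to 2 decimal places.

S_10 = -1.32 * (-2.39)^10 ≈ -1.32 * 6081.0561 ≈ -8026.99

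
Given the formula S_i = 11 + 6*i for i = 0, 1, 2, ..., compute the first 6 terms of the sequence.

This is an arithmetic sequence.
i=0: S_0 = 11 + 6*0 = 11
i=1: S_1 = 11 + 6*1 = 17
i=2: S_2 = 11 + 6*2 = 23
i=3: S_3 = 11 + 6*3 = 29
i=4: S_4 = 11 + 6*4 = 35
i=5: S_5 = 11 + 6*5 = 41
The first 6 terms are: [11, 17, 23, 29, 35, 41]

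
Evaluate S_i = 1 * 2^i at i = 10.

S_10 = 1 * 2^10 = 1 * 1024 = 1024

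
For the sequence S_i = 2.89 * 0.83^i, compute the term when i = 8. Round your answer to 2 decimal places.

S_8 = 2.89 * 0.83^8 ≈ 2.89 * 0.2252 ≈ 0.65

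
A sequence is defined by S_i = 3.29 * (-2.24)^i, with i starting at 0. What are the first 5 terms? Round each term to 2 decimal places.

This is a geometric sequence.
i=0: S_0 = 3.29 * (-2.24)^0 = 3.29
i=1: S_1 = 3.29 * (-2.24)^1 ≈ -7.37
i=2: S_2 = 3.29 * (-2.24)^2 ≈ 16.51
i=3: S_3 = 3.29 * (-2.24)^3 ≈ -36.98
i=4: S_4 = 3.29 * (-2.24)^4 ≈ 82.83
The first 5 terms are: [3.29, -7.37, 16.51, -36.98, 82.83]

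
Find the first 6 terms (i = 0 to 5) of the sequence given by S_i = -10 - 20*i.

This is an arithmetic sequence.
i=0: S_0 = -10 + -20*0 = -10
i=1: S_1 = -10 + -20*1 = -30
i=2: S_2 = -10 + -20*2 = -50
i=3: S_3 = -10 + -20*3 = -70
i=4: S_4 = -10 + -20*4 = -90
i=5: S_5 = -10 + -20*5 = -110
The first 6 terms are: [-10, -30, -50, -70, -90, -110]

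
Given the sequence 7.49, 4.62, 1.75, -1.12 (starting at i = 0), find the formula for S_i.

Check differences: 4.62 - 7.49 = -2.87
1.75 - 4.62 = -2.87
Common difference d = -2.87.
First term a = 7.49.
Formula: S_i = 7.49 - 2.87*i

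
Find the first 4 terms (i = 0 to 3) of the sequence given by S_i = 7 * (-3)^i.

This is a geometric sequence.
i=0: S_0 = 7 * (-3)^0 = 7
i=1: S_1 = 7 * (-3)^1 = -21
i=2: S_2 = 7 * (-3)^2 = 63
i=3: S_3 = 7 * (-3)^3 = -189
The first 4 terms are: [7, -21, 63, -189]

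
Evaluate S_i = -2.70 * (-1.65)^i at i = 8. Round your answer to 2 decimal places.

S_8 = -2.7 * (-1.65)^8 ≈ -2.7 * 54.9378 ≈ -148.33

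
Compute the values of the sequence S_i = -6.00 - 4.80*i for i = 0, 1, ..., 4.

This is an arithmetic sequence.
i=0: S_0 = -6.0 + -4.8*0 = -6.0
i=1: S_1 = -6.0 + -4.8*1 = -10.8
i=2: S_2 = -6.0 + -4.8*2 = -15.6
i=3: S_3 = -6.0 + -4.8*3 = -20.4
i=4: S_4 = -6.0 + -4.8*4 = -25.2
The first 5 terms are: [-6.0, -10.8, -15.6, -20.4, -25.2]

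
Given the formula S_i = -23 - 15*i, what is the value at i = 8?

S_8 = -23 + -15*8 = -23 + -120 = -143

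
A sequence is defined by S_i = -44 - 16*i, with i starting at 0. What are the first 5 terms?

This is an arithmetic sequence.
i=0: S_0 = -44 + -16*0 = -44
i=1: S_1 = -44 + -16*1 = -60
i=2: S_2 = -44 + -16*2 = -76
i=3: S_3 = -44 + -16*3 = -92
i=4: S_4 = -44 + -16*4 = -108
The first 5 terms are: [-44, -60, -76, -92, -108]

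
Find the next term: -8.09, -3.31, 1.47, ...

Differences: -3.31 - -8.09 = 4.78
This is an arithmetic sequence with common difference d = 4.78.
Next term = 1.47 + 4.78 = 6.25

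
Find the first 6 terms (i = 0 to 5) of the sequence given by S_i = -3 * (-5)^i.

This is a geometric sequence.
i=0: S_0 = -3 * (-5)^0 = -3
i=1: S_1 = -3 * (-5)^1 = 15
i=2: S_2 = -3 * (-5)^2 = -75
i=3: S_3 = -3 * (-5)^3 = 375
i=4: S_4 = -3 * (-5)^4 = -1875
i=5: S_5 = -3 * (-5)^5 = 9375
The first 6 terms are: [-3, 15, -75, 375, -1875, 9375]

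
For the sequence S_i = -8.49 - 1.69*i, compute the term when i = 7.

S_7 = -8.49 + -1.69*7 = -8.49 + -11.83 = -20.32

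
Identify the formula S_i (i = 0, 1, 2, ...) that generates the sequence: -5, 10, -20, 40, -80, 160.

Check ratios: 10 / -5 = -2.0
Common ratio r = -2.
First term a = -5.
Formula: S_i = -5 * (-2)^i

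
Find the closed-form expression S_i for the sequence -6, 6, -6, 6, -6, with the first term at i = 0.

Check ratios: 6 / -6 = -1.0
Common ratio r = -1.
First term a = -6.
Formula: S_i = -6 * (-1)^i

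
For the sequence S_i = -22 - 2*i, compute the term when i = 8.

S_8 = -22 + -2*8 = -22 + -16 = -38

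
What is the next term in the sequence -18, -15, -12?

Differences: -15 - -18 = 3
This is an arithmetic sequence with common difference d = 3.
Next term = -12 + 3 = -9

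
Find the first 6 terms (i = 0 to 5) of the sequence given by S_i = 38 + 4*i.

This is an arithmetic sequence.
i=0: S_0 = 38 + 4*0 = 38
i=1: S_1 = 38 + 4*1 = 42
i=2: S_2 = 38 + 4*2 = 46
i=3: S_3 = 38 + 4*3 = 50
i=4: S_4 = 38 + 4*4 = 54
i=5: S_5 = 38 + 4*5 = 58
The first 6 terms are: [38, 42, 46, 50, 54, 58]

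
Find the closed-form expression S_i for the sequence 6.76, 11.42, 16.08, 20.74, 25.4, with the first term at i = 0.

Check differences: 11.42 - 6.76 = 4.66
16.08 - 11.42 = 4.66
Common difference d = 4.66.
First term a = 6.76.
Formula: S_i = 6.76 + 4.66*i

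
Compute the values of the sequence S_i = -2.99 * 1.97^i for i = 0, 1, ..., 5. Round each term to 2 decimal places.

This is a geometric sequence.
i=0: S_0 = -2.99 * 1.97^0 = -2.99
i=1: S_1 = -2.99 * 1.97^1 ≈ -5.89
i=2: S_2 = -2.99 * 1.97^2 ≈ -11.6
i=3: S_3 = -2.99 * 1.97^3 ≈ -22.86
i=4: S_4 = -2.99 * 1.97^4 ≈ -45.03
i=5: S_5 = -2.99 * 1.97^5 ≈ -88.72
The first 6 terms are: [-2.99, -5.89, -11.6, -22.86, -45.03, -88.72]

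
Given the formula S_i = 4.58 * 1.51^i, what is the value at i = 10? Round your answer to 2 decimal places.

S_10 = 4.58 * 1.51^10 ≈ 4.58 * 61.6268 ≈ 282.25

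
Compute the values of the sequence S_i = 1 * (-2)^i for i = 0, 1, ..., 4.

This is a geometric sequence.
i=0: S_0 = 1 * (-2)^0 = 1
i=1: S_1 = 1 * (-2)^1 = -2
i=2: S_2 = 1 * (-2)^2 = 4
i=3: S_3 = 1 * (-2)^3 = -8
i=4: S_4 = 1 * (-2)^4 = 16
The first 5 terms are: [1, -2, 4, -8, 16]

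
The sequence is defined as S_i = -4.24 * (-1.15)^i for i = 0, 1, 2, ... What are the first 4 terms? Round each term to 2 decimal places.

This is a geometric sequence.
i=0: S_0 = -4.24 * (-1.15)^0 = -4.24
i=1: S_1 = -4.24 * (-1.15)^1 ≈ 4.88
i=2: S_2 = -4.24 * (-1.15)^2 ≈ -5.61
i=3: S_3 = -4.24 * (-1.15)^3 ≈ 6.45
The first 4 terms are: [-4.24, 4.88, -5.61, 6.45]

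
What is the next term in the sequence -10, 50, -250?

Ratios: 50 / -10 = -5.0
This is a geometric sequence with common ratio r = -5.
Next term = -250 * -5 = 1250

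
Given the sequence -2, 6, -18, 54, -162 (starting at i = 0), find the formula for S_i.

Check ratios: 6 / -2 = -3.0
Common ratio r = -3.
First term a = -2.
Formula: S_i = -2 * (-3)^i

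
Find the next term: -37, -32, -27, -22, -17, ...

Differences: -32 - -37 = 5
This is an arithmetic sequence with common difference d = 5.
Next term = -17 + 5 = -12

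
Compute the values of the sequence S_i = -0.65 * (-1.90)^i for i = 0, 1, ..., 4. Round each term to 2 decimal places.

This is a geometric sequence.
i=0: S_0 = -0.65 * (-1.9)^0 = -0.65
i=1: S_1 = -0.65 * (-1.9)^1 ≈ 1.24
i=2: S_2 = -0.65 * (-1.9)^2 ≈ -2.35
i=3: S_3 = -0.65 * (-1.9)^3 ≈ 4.46
i=4: S_4 = -0.65 * (-1.9)^4 ≈ -8.47
The first 5 terms are: [-0.65, 1.24, -2.35, 4.46, -8.47]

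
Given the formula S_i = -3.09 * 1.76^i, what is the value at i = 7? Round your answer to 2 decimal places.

S_7 = -3.09 * 1.76^7 ≈ -3.09 * 52.3105 ≈ -161.64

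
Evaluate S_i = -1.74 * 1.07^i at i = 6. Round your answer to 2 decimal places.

S_6 = -1.74 * 1.07^6 ≈ -1.74 * 1.5007 ≈ -2.61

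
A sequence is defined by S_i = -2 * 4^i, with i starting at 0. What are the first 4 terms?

This is a geometric sequence.
i=0: S_0 = -2 * 4^0 = -2
i=1: S_1 = -2 * 4^1 = -8
i=2: S_2 = -2 * 4^2 = -32
i=3: S_3 = -2 * 4^3 = -128
The first 4 terms are: [-2, -8, -32, -128]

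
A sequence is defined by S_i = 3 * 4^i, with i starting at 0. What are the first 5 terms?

This is a geometric sequence.
i=0: S_0 = 3 * 4^0 = 3
i=1: S_1 = 3 * 4^1 = 12
i=2: S_2 = 3 * 4^2 = 48
i=3: S_3 = 3 * 4^3 = 192
i=4: S_4 = 3 * 4^4 = 768
The first 5 terms are: [3, 12, 48, 192, 768]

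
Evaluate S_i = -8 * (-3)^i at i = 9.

S_9 = -8 * (-3)^9 = -8 * -19683 = 157464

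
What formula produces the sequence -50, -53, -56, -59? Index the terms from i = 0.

Check differences: -53 - -50 = -3
-56 - -53 = -3
Common difference d = -3.
First term a = -50.
Formula: S_i = -50 - 3*i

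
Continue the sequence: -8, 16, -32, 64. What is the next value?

Ratios: 16 / -8 = -2.0
This is a geometric sequence with common ratio r = -2.
Next term = 64 * -2 = -128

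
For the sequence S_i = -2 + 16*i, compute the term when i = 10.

S_10 = -2 + 16*10 = -2 + 160 = 158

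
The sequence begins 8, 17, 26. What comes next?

Differences: 17 - 8 = 9
This is an arithmetic sequence with common difference d = 9.
Next term = 26 + 9 = 35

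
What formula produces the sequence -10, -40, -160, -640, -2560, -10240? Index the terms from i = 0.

Check ratios: -40 / -10 = 4.0
Common ratio r = 4.
First term a = -10.
Formula: S_i = -10 * 4^i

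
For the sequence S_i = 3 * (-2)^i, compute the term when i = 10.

S_10 = 3 * (-2)^10 = 3 * 1024 = 3072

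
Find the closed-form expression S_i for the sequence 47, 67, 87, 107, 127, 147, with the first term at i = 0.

Check differences: 67 - 47 = 20
87 - 67 = 20
Common difference d = 20.
First term a = 47.
Formula: S_i = 47 + 20*i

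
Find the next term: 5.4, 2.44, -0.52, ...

Differences: 2.44 - 5.4 = -2.96
This is an arithmetic sequence with common difference d = -2.96.
Next term = -0.52 + -2.96 = -3.48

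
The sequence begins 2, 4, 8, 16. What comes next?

Ratios: 4 / 2 = 2.0
This is a geometric sequence with common ratio r = 2.
Next term = 16 * 2 = 32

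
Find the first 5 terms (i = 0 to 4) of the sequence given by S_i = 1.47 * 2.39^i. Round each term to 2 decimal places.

This is a geometric sequence.
i=0: S_0 = 1.47 * 2.39^0 = 1.47
i=1: S_1 = 1.47 * 2.39^1 ≈ 3.51
i=2: S_2 = 1.47 * 2.39^2 ≈ 8.4
i=3: S_3 = 1.47 * 2.39^3 ≈ 20.07
i=4: S_4 = 1.47 * 2.39^4 ≈ 47.96
The first 5 terms are: [1.47, 3.51, 8.4, 20.07, 47.96]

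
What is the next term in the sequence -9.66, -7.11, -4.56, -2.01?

Differences: -7.11 - -9.66 = 2.55
This is an arithmetic sequence with common difference d = 2.55.
Next term = -2.01 + 2.55 = 0.54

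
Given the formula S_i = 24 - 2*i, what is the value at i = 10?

S_10 = 24 + -2*10 = 24 + -20 = 4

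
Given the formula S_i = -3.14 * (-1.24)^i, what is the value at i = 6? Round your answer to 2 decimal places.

S_6 = -3.14 * (-1.24)^6 ≈ -3.14 * 3.6352 ≈ -11.41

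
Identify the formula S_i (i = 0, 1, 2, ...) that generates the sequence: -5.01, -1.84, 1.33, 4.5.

Check differences: -1.84 - -5.01 = 3.17
1.33 - -1.84 = 3.17
Common difference d = 3.17.
First term a = -5.01.
Formula: S_i = -5.01 + 3.17*i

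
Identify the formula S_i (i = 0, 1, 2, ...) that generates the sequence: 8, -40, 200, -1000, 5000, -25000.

Check ratios: -40 / 8 = -5.0
Common ratio r = -5.
First term a = 8.
Formula: S_i = 8 * (-5)^i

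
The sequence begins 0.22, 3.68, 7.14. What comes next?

Differences: 3.68 - 0.22 = 3.46
This is an arithmetic sequence with common difference d = 3.46.
Next term = 7.14 + 3.46 = 10.6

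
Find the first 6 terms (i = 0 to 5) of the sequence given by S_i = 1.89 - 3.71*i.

This is an arithmetic sequence.
i=0: S_0 = 1.89 + -3.71*0 = 1.89
i=1: S_1 = 1.89 + -3.71*1 = -1.82
i=2: S_2 = 1.89 + -3.71*2 = -5.53
i=3: S_3 = 1.89 + -3.71*3 = -9.24
i=4: S_4 = 1.89 + -3.71*4 = -12.95
i=5: S_5 = 1.89 + -3.71*5 = -16.66
The first 6 terms are: [1.89, -1.82, -5.53, -9.24, -12.95, -16.66]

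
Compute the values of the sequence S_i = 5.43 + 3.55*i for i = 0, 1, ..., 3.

This is an arithmetic sequence.
i=0: S_0 = 5.43 + 3.55*0 = 5.43
i=1: S_1 = 5.43 + 3.55*1 = 8.98
i=2: S_2 = 5.43 + 3.55*2 = 12.53
i=3: S_3 = 5.43 + 3.55*3 = 16.08
The first 4 terms are: [5.43, 8.98, 12.53, 16.08]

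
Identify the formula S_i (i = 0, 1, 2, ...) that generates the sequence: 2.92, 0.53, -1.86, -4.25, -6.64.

Check differences: 0.53 - 2.92 = -2.39
-1.86 - 0.53 = -2.39
Common difference d = -2.39.
First term a = 2.92.
Formula: S_i = 2.92 - 2.39*i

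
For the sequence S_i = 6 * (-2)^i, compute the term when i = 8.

S_8 = 6 * (-2)^8 = 6 * 256 = 1536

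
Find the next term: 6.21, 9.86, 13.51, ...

Differences: 9.86 - 6.21 = 3.65
This is an arithmetic sequence with common difference d = 3.65.
Next term = 13.51 + 3.65 = 17.16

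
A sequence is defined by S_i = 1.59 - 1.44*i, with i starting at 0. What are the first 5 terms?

This is an arithmetic sequence.
i=0: S_0 = 1.59 + -1.44*0 = 1.59
i=1: S_1 = 1.59 + -1.44*1 = 0.15
i=2: S_2 = 1.59 + -1.44*2 = -1.29
i=3: S_3 = 1.59 + -1.44*3 = -2.73
i=4: S_4 = 1.59 + -1.44*4 = -4.17
The first 5 terms are: [1.59, 0.15, -1.29, -2.73, -4.17]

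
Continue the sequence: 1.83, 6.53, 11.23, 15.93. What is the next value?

Differences: 6.53 - 1.83 = 4.7
This is an arithmetic sequence with common difference d = 4.7.
Next term = 15.93 + 4.7 = 20.63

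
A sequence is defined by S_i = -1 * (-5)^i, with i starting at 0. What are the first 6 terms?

This is a geometric sequence.
i=0: S_0 = -1 * (-5)^0 = -1
i=1: S_1 = -1 * (-5)^1 = 5
i=2: S_2 = -1 * (-5)^2 = -25
i=3: S_3 = -1 * (-5)^3 = 125
i=4: S_4 = -1 * (-5)^4 = -625
i=5: S_5 = -1 * (-5)^5 = 3125
The first 6 terms are: [-1, 5, -25, 125, -625, 3125]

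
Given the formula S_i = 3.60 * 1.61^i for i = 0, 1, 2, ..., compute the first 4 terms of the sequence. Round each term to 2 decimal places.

This is a geometric sequence.
i=0: S_0 = 3.6 * 1.61^0 = 3.6
i=1: S_1 = 3.6 * 1.61^1 ≈ 5.8
i=2: S_2 = 3.6 * 1.61^2 ≈ 9.33
i=3: S_3 = 3.6 * 1.61^3 ≈ 15.02
The first 4 terms are: [3.6, 5.8, 9.33, 15.02]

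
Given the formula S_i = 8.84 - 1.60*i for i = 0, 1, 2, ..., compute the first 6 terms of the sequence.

This is an arithmetic sequence.
i=0: S_0 = 8.84 + -1.6*0 = 8.84
i=1: S_1 = 8.84 + -1.6*1 = 7.24
i=2: S_2 = 8.84 + -1.6*2 = 5.64
i=3: S_3 = 8.84 + -1.6*3 = 4.04
i=4: S_4 = 8.84 + -1.6*4 = 2.44
i=5: S_5 = 8.84 + -1.6*5 = 0.84
The first 6 terms are: [8.84, 7.24, 5.64, 4.04, 2.44, 0.84]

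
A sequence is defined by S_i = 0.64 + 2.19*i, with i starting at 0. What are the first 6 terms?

This is an arithmetic sequence.
i=0: S_0 = 0.64 + 2.19*0 = 0.64
i=1: S_1 = 0.64 + 2.19*1 = 2.83
i=2: S_2 = 0.64 + 2.19*2 = 5.02
i=3: S_3 = 0.64 + 2.19*3 = 7.21
i=4: S_4 = 0.64 + 2.19*4 = 9.4
i=5: S_5 = 0.64 + 2.19*5 = 11.59
The first 6 terms are: [0.64, 2.83, 5.02, 7.21, 9.4, 11.59]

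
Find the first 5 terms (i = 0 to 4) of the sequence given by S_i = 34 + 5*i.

This is an arithmetic sequence.
i=0: S_0 = 34 + 5*0 = 34
i=1: S_1 = 34 + 5*1 = 39
i=2: S_2 = 34 + 5*2 = 44
i=3: S_3 = 34 + 5*3 = 49
i=4: S_4 = 34 + 5*4 = 54
The first 5 terms are: [34, 39, 44, 49, 54]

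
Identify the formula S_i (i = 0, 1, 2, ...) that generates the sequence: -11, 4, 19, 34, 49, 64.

Check differences: 4 - -11 = 15
19 - 4 = 15
Common difference d = 15.
First term a = -11.
Formula: S_i = -11 + 15*i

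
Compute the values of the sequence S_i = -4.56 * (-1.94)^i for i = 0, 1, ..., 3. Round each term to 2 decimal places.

This is a geometric sequence.
i=0: S_0 = -4.56 * (-1.94)^0 = -4.56
i=1: S_1 = -4.56 * (-1.94)^1 ≈ 8.85
i=2: S_2 = -4.56 * (-1.94)^2 ≈ -17.16
i=3: S_3 = -4.56 * (-1.94)^3 ≈ 33.29
The first 4 terms are: [-4.56, 8.85, -17.16, 33.29]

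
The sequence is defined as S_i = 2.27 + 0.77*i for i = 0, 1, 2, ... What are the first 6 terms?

This is an arithmetic sequence.
i=0: S_0 = 2.27 + 0.77*0 = 2.27
i=1: S_1 = 2.27 + 0.77*1 = 3.04
i=2: S_2 = 2.27 + 0.77*2 = 3.81
i=3: S_3 = 2.27 + 0.77*3 = 4.58
i=4: S_4 = 2.27 + 0.77*4 = 5.35
i=5: S_5 = 2.27 + 0.77*5 = 6.12
The first 6 terms are: [2.27, 3.04, 3.81, 4.58, 5.35, 6.12]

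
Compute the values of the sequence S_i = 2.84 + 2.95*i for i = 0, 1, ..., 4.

This is an arithmetic sequence.
i=0: S_0 = 2.84 + 2.95*0 = 2.84
i=1: S_1 = 2.84 + 2.95*1 = 5.79
i=2: S_2 = 2.84 + 2.95*2 = 8.74
i=3: S_3 = 2.84 + 2.95*3 = 11.69
i=4: S_4 = 2.84 + 2.95*4 = 14.64
The first 5 terms are: [2.84, 5.79, 8.74, 11.69, 14.64]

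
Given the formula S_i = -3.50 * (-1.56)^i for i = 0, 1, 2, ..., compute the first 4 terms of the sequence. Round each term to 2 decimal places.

This is a geometric sequence.
i=0: S_0 = -3.5 * (-1.56)^0 = -3.5
i=1: S_1 = -3.5 * (-1.56)^1 = 5.46
i=2: S_2 = -3.5 * (-1.56)^2 ≈ -8.52
i=3: S_3 = -3.5 * (-1.56)^3 ≈ 13.29
The first 4 terms are: [-3.5, 5.46, -8.52, 13.29]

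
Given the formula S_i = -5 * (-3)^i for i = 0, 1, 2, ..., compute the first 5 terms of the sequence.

This is a geometric sequence.
i=0: S_0 = -5 * (-3)^0 = -5
i=1: S_1 = -5 * (-3)^1 = 15
i=2: S_2 = -5 * (-3)^2 = -45
i=3: S_3 = -5 * (-3)^3 = 135
i=4: S_4 = -5 * (-3)^4 = -405
The first 5 terms are: [-5, 15, -45, 135, -405]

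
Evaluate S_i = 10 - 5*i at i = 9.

S_9 = 10 + -5*9 = 10 + -45 = -35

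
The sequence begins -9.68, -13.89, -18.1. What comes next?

Differences: -13.89 - -9.68 = -4.21
This is an arithmetic sequence with common difference d = -4.21.
Next term = -18.1 + -4.21 = -22.31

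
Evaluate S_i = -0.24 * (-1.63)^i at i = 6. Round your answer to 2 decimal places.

S_6 = -0.24 * (-1.63)^6 ≈ -0.24 * 18.7554 ≈ -4.5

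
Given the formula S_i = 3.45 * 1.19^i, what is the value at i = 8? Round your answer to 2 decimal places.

S_8 = 3.45 * 1.19^8 ≈ 3.45 * 4.0214 ≈ 13.87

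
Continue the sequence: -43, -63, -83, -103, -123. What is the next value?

Differences: -63 - -43 = -20
This is an arithmetic sequence with common difference d = -20.
Next term = -123 + -20 = -143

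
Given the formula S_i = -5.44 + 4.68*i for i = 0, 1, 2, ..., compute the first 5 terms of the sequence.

This is an arithmetic sequence.
i=0: S_0 = -5.44 + 4.68*0 = -5.44
i=1: S_1 = -5.44 + 4.68*1 = -0.76
i=2: S_2 = -5.44 + 4.68*2 = 3.92
i=3: S_3 = -5.44 + 4.68*3 = 8.6
i=4: S_4 = -5.44 + 4.68*4 = 13.28
The first 5 terms are: [-5.44, -0.76, 3.92, 8.6, 13.28]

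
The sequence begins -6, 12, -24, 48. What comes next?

Ratios: 12 / -6 = -2.0
This is a geometric sequence with common ratio r = -2.
Next term = 48 * -2 = -96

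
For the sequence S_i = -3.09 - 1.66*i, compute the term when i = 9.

S_9 = -3.09 + -1.66*9 = -3.09 + -14.94 = -18.03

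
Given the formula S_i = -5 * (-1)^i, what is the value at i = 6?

S_6 = -5 * (-1)^6 = -5 * 1 = -5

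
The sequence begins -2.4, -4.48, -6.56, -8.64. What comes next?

Differences: -4.48 - -2.4 = -2.08
This is an arithmetic sequence with common difference d = -2.08.
Next term = -8.64 + -2.08 = -10.72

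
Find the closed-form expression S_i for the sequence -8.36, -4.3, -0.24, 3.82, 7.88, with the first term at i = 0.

Check differences: -4.3 - -8.36 = 4.06
-0.24 - -4.3 = 4.06
Common difference d = 4.06.
First term a = -8.36.
Formula: S_i = -8.36 + 4.06*i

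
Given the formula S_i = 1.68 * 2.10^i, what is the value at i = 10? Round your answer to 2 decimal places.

S_10 = 1.68 * 2.1^10 ≈ 1.68 * 1667.9881 ≈ 2802.22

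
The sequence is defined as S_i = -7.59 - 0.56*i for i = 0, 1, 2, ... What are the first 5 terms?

This is an arithmetic sequence.
i=0: S_0 = -7.59 + -0.56*0 = -7.59
i=1: S_1 = -7.59 + -0.56*1 = -8.15
i=2: S_2 = -7.59 + -0.56*2 = -8.71
i=3: S_3 = -7.59 + -0.56*3 = -9.27
i=4: S_4 = -7.59 + -0.56*4 = -9.83
The first 5 terms are: [-7.59, -8.15, -8.71, -9.27, -9.83]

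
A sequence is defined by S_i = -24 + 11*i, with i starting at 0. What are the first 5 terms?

This is an arithmetic sequence.
i=0: S_0 = -24 + 11*0 = -24
i=1: S_1 = -24 + 11*1 = -13
i=2: S_2 = -24 + 11*2 = -2
i=3: S_3 = -24 + 11*3 = 9
i=4: S_4 = -24 + 11*4 = 20
The first 5 terms are: [-24, -13, -2, 9, 20]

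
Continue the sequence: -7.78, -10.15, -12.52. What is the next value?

Differences: -10.15 - -7.78 = -2.37
This is an arithmetic sequence with common difference d = -2.37.
Next term = -12.52 + -2.37 = -14.89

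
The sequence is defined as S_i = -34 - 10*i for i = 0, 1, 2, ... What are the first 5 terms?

This is an arithmetic sequence.
i=0: S_0 = -34 + -10*0 = -34
i=1: S_1 = -34 + -10*1 = -44
i=2: S_2 = -34 + -10*2 = -54
i=3: S_3 = -34 + -10*3 = -64
i=4: S_4 = -34 + -10*4 = -74
The first 5 terms are: [-34, -44, -54, -64, -74]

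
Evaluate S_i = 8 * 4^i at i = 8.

S_8 = 8 * 4^8 = 8 * 65536 = 524288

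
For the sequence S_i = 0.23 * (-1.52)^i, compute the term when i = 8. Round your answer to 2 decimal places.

S_8 = 0.23 * (-1.52)^8 ≈ 0.23 * 28.4937 ≈ 6.55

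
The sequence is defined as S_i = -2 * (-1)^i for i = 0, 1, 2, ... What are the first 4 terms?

This is a geometric sequence.
i=0: S_0 = -2 * (-1)^0 = -2
i=1: S_1 = -2 * (-1)^1 = 2
i=2: S_2 = -2 * (-1)^2 = -2
i=3: S_3 = -2 * (-1)^3 = 2
The first 4 terms are: [-2, 2, -2, 2]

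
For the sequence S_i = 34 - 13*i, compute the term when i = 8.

S_8 = 34 + -13*8 = 34 + -104 = -70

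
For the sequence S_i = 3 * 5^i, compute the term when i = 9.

S_9 = 3 * 5^9 = 3 * 1953125 = 5859375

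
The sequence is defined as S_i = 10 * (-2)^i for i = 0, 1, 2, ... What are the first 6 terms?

This is a geometric sequence.
i=0: S_0 = 10 * (-2)^0 = 10
i=1: S_1 = 10 * (-2)^1 = -20
i=2: S_2 = 10 * (-2)^2 = 40
i=3: S_3 = 10 * (-2)^3 = -80
i=4: S_4 = 10 * (-2)^4 = 160
i=5: S_5 = 10 * (-2)^5 = -320
The first 6 terms are: [10, -20, 40, -80, 160, -320]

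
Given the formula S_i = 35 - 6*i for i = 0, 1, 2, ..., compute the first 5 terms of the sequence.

This is an arithmetic sequence.
i=0: S_0 = 35 + -6*0 = 35
i=1: S_1 = 35 + -6*1 = 29
i=2: S_2 = 35 + -6*2 = 23
i=3: S_3 = 35 + -6*3 = 17
i=4: S_4 = 35 + -6*4 = 11
The first 5 terms are: [35, 29, 23, 17, 11]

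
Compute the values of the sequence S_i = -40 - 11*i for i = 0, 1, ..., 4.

This is an arithmetic sequence.
i=0: S_0 = -40 + -11*0 = -40
i=1: S_1 = -40 + -11*1 = -51
i=2: S_2 = -40 + -11*2 = -62
i=3: S_3 = -40 + -11*3 = -73
i=4: S_4 = -40 + -11*4 = -84
The first 5 terms are: [-40, -51, -62, -73, -84]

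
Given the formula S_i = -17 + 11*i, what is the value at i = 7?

S_7 = -17 + 11*7 = -17 + 77 = 60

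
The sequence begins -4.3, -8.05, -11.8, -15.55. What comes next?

Differences: -8.05 - -4.3 = -3.75
This is an arithmetic sequence with common difference d = -3.75.
Next term = -15.55 + -3.75 = -19.3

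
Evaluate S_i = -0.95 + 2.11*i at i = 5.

S_5 = -0.95 + 2.11*5 = -0.95 + 10.55 = 9.6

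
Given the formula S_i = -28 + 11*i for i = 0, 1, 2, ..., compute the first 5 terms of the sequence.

This is an arithmetic sequence.
i=0: S_0 = -28 + 11*0 = -28
i=1: S_1 = -28 + 11*1 = -17
i=2: S_2 = -28 + 11*2 = -6
i=3: S_3 = -28 + 11*3 = 5
i=4: S_4 = -28 + 11*4 = 16
The first 5 terms are: [-28, -17, -6, 5, 16]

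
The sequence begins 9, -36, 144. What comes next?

Ratios: -36 / 9 = -4.0
This is a geometric sequence with common ratio r = -4.
Next term = 144 * -4 = -576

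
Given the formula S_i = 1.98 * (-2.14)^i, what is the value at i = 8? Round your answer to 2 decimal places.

S_8 = 1.98 * (-2.14)^8 ≈ 1.98 * 439.8557 ≈ 870.91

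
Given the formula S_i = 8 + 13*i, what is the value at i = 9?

S_9 = 8 + 13*9 = 8 + 117 = 125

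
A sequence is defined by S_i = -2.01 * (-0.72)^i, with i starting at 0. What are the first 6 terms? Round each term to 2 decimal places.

This is a geometric sequence.
i=0: S_0 = -2.01 * (-0.72)^0 = -2.01
i=1: S_1 = -2.01 * (-0.72)^1 ≈ 1.45
i=2: S_2 = -2.01 * (-0.72)^2 ≈ -1.04
i=3: S_3 = -2.01 * (-0.72)^3 ≈ 0.75
i=4: S_4 = -2.01 * (-0.72)^4 ≈ -0.54
i=5: S_5 = -2.01 * (-0.72)^5 ≈ 0.39
The first 6 terms are: [-2.01, 1.45, -1.04, 0.75, -0.54, 0.39]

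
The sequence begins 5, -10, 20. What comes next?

Ratios: -10 / 5 = -2.0
This is a geometric sequence with common ratio r = -2.
Next term = 20 * -2 = -40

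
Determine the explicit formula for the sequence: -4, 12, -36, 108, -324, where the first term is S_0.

Check ratios: 12 / -4 = -3.0
Common ratio r = -3.
First term a = -4.
Formula: S_i = -4 * (-3)^i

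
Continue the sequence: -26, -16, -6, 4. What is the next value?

Differences: -16 - -26 = 10
This is an arithmetic sequence with common difference d = 10.
Next term = 4 + 10 = 14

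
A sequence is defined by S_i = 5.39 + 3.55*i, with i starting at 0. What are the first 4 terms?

This is an arithmetic sequence.
i=0: S_0 = 5.39 + 3.55*0 = 5.39
i=1: S_1 = 5.39 + 3.55*1 = 8.94
i=2: S_2 = 5.39 + 3.55*2 = 12.49
i=3: S_3 = 5.39 + 3.55*3 = 16.04
The first 4 terms are: [5.39, 8.94, 12.49, 16.04]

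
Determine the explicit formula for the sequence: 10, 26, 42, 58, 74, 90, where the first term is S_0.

Check differences: 26 - 10 = 16
42 - 26 = 16
Common difference d = 16.
First term a = 10.
Formula: S_i = 10 + 16*i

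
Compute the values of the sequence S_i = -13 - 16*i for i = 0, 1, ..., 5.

This is an arithmetic sequence.
i=0: S_0 = -13 + -16*0 = -13
i=1: S_1 = -13 + -16*1 = -29
i=2: S_2 = -13 + -16*2 = -45
i=3: S_3 = -13 + -16*3 = -61
i=4: S_4 = -13 + -16*4 = -77
i=5: S_5 = -13 + -16*5 = -93
The first 6 terms are: [-13, -29, -45, -61, -77, -93]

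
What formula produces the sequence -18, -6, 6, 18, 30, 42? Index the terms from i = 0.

Check differences: -6 - -18 = 12
6 - -6 = 12
Common difference d = 12.
First term a = -18.
Formula: S_i = -18 + 12*i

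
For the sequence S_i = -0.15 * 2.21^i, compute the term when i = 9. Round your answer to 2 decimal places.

S_9 = -0.15 * 2.21^9 ≈ -0.15 * 1257.5651 ≈ -188.63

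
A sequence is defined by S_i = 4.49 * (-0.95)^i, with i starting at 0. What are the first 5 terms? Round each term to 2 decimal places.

This is a geometric sequence.
i=0: S_0 = 4.49 * (-0.95)^0 = 4.49
i=1: S_1 = 4.49 * (-0.95)^1 ≈ -4.27
i=2: S_2 = 4.49 * (-0.95)^2 ≈ 4.05
i=3: S_3 = 4.49 * (-0.95)^3 ≈ -3.85
i=4: S_4 = 4.49 * (-0.95)^4 ≈ 3.66
The first 5 terms are: [4.49, -4.27, 4.05, -3.85, 3.66]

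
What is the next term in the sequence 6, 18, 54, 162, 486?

Ratios: 18 / 6 = 3.0
This is a geometric sequence with common ratio r = 3.
Next term = 486 * 3 = 1458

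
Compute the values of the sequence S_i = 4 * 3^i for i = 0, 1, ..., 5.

This is a geometric sequence.
i=0: S_0 = 4 * 3^0 = 4
i=1: S_1 = 4 * 3^1 = 12
i=2: S_2 = 4 * 3^2 = 36
i=3: S_3 = 4 * 3^3 = 108
i=4: S_4 = 4 * 3^4 = 324
i=5: S_5 = 4 * 3^5 = 972
The first 6 terms are: [4, 12, 36, 108, 324, 972]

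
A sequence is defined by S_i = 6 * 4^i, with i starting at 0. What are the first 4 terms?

This is a geometric sequence.
i=0: S_0 = 6 * 4^0 = 6
i=1: S_1 = 6 * 4^1 = 24
i=2: S_2 = 6 * 4^2 = 96
i=3: S_3 = 6 * 4^3 = 384
The first 4 terms are: [6, 24, 96, 384]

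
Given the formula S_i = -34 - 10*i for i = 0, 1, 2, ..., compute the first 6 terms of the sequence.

This is an arithmetic sequence.
i=0: S_0 = -34 + -10*0 = -34
i=1: S_1 = -34 + -10*1 = -44
i=2: S_2 = -34 + -10*2 = -54
i=3: S_3 = -34 + -10*3 = -64
i=4: S_4 = -34 + -10*4 = -74
i=5: S_5 = -34 + -10*5 = -84
The first 6 terms are: [-34, -44, -54, -64, -74, -84]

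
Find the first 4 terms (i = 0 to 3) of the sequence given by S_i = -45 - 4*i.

This is an arithmetic sequence.
i=0: S_0 = -45 + -4*0 = -45
i=1: S_1 = -45 + -4*1 = -49
i=2: S_2 = -45 + -4*2 = -53
i=3: S_3 = -45 + -4*3 = -57
The first 4 terms are: [-45, -49, -53, -57]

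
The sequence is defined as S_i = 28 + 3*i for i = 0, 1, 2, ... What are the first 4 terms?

This is an arithmetic sequence.
i=0: S_0 = 28 + 3*0 = 28
i=1: S_1 = 28 + 3*1 = 31
i=2: S_2 = 28 + 3*2 = 34
i=3: S_3 = 28 + 3*3 = 37
The first 4 terms are: [28, 31, 34, 37]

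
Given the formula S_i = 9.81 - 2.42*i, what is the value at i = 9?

S_9 = 9.81 + -2.42*9 = 9.81 + -21.78 = -11.97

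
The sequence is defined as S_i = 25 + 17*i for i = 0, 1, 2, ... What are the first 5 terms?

This is an arithmetic sequence.
i=0: S_0 = 25 + 17*0 = 25
i=1: S_1 = 25 + 17*1 = 42
i=2: S_2 = 25 + 17*2 = 59
i=3: S_3 = 25 + 17*3 = 76
i=4: S_4 = 25 + 17*4 = 93
The first 5 terms are: [25, 42, 59, 76, 93]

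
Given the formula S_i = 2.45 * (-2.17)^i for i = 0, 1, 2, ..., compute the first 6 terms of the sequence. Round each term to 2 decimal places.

This is a geometric sequence.
i=0: S_0 = 2.45 * (-2.17)^0 = 2.45
i=1: S_1 = 2.45 * (-2.17)^1 ≈ -5.32
i=2: S_2 = 2.45 * (-2.17)^2 ≈ 11.54
i=3: S_3 = 2.45 * (-2.17)^3 ≈ -25.03
i=4: S_4 = 2.45 * (-2.17)^4 ≈ 54.33
i=5: S_5 = 2.45 * (-2.17)^5 ≈ -117.89
The first 6 terms are: [2.45, -5.32, 11.54, -25.03, 54.33, -117.89]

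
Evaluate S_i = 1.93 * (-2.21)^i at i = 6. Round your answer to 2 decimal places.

S_6 = 1.93 * (-2.21)^6 ≈ 1.93 * 116.5074 ≈ 224.86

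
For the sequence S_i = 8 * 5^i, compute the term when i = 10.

S_10 = 8 * 5^10 = 8 * 9765625 = 78125000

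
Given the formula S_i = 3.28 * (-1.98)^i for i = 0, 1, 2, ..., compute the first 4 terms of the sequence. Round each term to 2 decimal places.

This is a geometric sequence.
i=0: S_0 = 3.28 * (-1.98)^0 = 3.28
i=1: S_1 = 3.28 * (-1.98)^1 ≈ -6.49
i=2: S_2 = 3.28 * (-1.98)^2 ≈ 12.86
i=3: S_3 = 3.28 * (-1.98)^3 ≈ -25.46
The first 4 terms are: [3.28, -6.49, 12.86, -25.46]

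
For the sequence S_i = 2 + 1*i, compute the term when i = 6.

S_6 = 2 + 1*6 = 2 + 6 = 8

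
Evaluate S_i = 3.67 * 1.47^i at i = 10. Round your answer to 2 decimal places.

S_10 = 3.67 * 1.47^10 ≈ 3.67 * 47.1165 ≈ 172.92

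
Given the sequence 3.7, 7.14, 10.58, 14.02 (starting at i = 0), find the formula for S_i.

Check differences: 7.14 - 3.7 = 3.44
10.58 - 7.14 = 3.44
Common difference d = 3.44.
First term a = 3.7.
Formula: S_i = 3.70 + 3.44*i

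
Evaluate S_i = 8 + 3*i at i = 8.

S_8 = 8 + 3*8 = 8 + 24 = 32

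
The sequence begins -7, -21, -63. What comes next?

Ratios: -21 / -7 = 3.0
This is a geometric sequence with common ratio r = 3.
Next term = -63 * 3 = -189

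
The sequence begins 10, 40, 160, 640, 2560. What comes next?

Ratios: 40 / 10 = 4.0
This is a geometric sequence with common ratio r = 4.
Next term = 2560 * 4 = 10240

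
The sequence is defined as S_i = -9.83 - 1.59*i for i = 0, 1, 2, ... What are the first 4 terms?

This is an arithmetic sequence.
i=0: S_0 = -9.83 + -1.59*0 = -9.83
i=1: S_1 = -9.83 + -1.59*1 = -11.42
i=2: S_2 = -9.83 + -1.59*2 = -13.01
i=3: S_3 = -9.83 + -1.59*3 = -14.6
The first 4 terms are: [-9.83, -11.42, -13.01, -14.6]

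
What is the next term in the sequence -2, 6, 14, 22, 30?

Differences: 6 - -2 = 8
This is an arithmetic sequence with common difference d = 8.
Next term = 30 + 8 = 38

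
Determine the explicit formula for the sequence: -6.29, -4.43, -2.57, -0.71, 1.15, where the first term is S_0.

Check differences: -4.43 - -6.29 = 1.86
-2.57 - -4.43 = 1.86
Common difference d = 1.86.
First term a = -6.29.
Formula: S_i = -6.29 + 1.86*i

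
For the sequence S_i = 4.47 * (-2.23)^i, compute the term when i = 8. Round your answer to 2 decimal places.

S_8 = 4.47 * (-2.23)^8 ≈ 4.47 * 611.5598 ≈ 2733.67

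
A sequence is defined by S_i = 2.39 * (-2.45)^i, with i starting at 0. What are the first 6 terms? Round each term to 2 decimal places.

This is a geometric sequence.
i=0: S_0 = 2.39 * (-2.45)^0 = 2.39
i=1: S_1 = 2.39 * (-2.45)^1 ≈ -5.86
i=2: S_2 = 2.39 * (-2.45)^2 ≈ 14.35
i=3: S_3 = 2.39 * (-2.45)^3 ≈ -35.15
i=4: S_4 = 2.39 * (-2.45)^4 ≈ 86.11
i=5: S_5 = 2.39 * (-2.45)^5 ≈ -210.97
The first 6 terms are: [2.39, -5.86, 14.35, -35.15, 86.11, -210.97]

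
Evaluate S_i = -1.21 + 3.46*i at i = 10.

S_10 = -1.21 + 3.46*10 = -1.21 + 34.6 = 33.39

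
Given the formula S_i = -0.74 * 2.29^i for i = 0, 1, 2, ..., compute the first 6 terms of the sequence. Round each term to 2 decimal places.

This is a geometric sequence.
i=0: S_0 = -0.74 * 2.29^0 = -0.74
i=1: S_1 = -0.74 * 2.29^1 ≈ -1.69
i=2: S_2 = -0.74 * 2.29^2 ≈ -3.88
i=3: S_3 = -0.74 * 2.29^3 ≈ -8.89
i=4: S_4 = -0.74 * 2.29^4 ≈ -20.35
i=5: S_5 = -0.74 * 2.29^5 ≈ -46.6
The first 6 terms are: [-0.74, -1.69, -3.88, -8.89, -20.35, -46.6]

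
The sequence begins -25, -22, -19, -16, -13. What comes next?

Differences: -22 - -25 = 3
This is an arithmetic sequence with common difference d = 3.
Next term = -13 + 3 = -10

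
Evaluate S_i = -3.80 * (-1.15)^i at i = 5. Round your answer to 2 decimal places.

S_5 = -3.8 * (-1.15)^5 ≈ -3.8 * -2.0114 ≈ 7.64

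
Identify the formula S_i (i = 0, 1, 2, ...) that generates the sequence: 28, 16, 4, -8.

Check differences: 16 - 28 = -12
4 - 16 = -12
Common difference d = -12.
First term a = 28.
Formula: S_i = 28 - 12*i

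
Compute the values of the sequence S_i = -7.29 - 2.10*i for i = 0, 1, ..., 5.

This is an arithmetic sequence.
i=0: S_0 = -7.29 + -2.1*0 = -7.29
i=1: S_1 = -7.29 + -2.1*1 = -9.39
i=2: S_2 = -7.29 + -2.1*2 = -11.49
i=3: S_3 = -7.29 + -2.1*3 = -13.59
i=4: S_4 = -7.29 + -2.1*4 = -15.69
i=5: S_5 = -7.29 + -2.1*5 = -17.79
The first 6 terms are: [-7.29, -9.39, -11.49, -13.59, -15.69, -17.79]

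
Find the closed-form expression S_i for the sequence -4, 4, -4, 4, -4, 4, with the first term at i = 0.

Check ratios: 4 / -4 = -1.0
Common ratio r = -1.
First term a = -4.
Formula: S_i = -4 * (-1)^i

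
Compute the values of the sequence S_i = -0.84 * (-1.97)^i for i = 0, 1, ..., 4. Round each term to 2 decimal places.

This is a geometric sequence.
i=0: S_0 = -0.84 * (-1.97)^0 = -0.84
i=1: S_1 = -0.84 * (-1.97)^1 ≈ 1.65
i=2: S_2 = -0.84 * (-1.97)^2 ≈ -3.26
i=3: S_3 = -0.84 * (-1.97)^3 ≈ 6.42
i=4: S_4 = -0.84 * (-1.97)^4 ≈ -12.65
The first 5 terms are: [-0.84, 1.65, -3.26, 6.42, -12.65]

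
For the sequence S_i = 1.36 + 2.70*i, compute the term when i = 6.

S_6 = 1.36 + 2.7*6 = 1.36 + 16.2 = 17.56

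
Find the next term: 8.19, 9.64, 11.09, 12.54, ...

Differences: 9.64 - 8.19 = 1.45
This is an arithmetic sequence with common difference d = 1.45.
Next term = 12.54 + 1.45 = 13.99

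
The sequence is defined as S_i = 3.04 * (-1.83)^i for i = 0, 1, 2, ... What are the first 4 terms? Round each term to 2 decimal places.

This is a geometric sequence.
i=0: S_0 = 3.04 * (-1.83)^0 = 3.04
i=1: S_1 = 3.04 * (-1.83)^1 ≈ -5.56
i=2: S_2 = 3.04 * (-1.83)^2 ≈ 10.18
i=3: S_3 = 3.04 * (-1.83)^3 ≈ -18.63
The first 4 terms are: [3.04, -5.56, 10.18, -18.63]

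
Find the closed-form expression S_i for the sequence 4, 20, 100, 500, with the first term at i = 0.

Check ratios: 20 / 4 = 5.0
Common ratio r = 5.
First term a = 4.
Formula: S_i = 4 * 5^i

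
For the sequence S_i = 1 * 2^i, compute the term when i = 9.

S_9 = 1 * 2^9 = 1 * 512 = 512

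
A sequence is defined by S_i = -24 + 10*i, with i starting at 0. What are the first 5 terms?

This is an arithmetic sequence.
i=0: S_0 = -24 + 10*0 = -24
i=1: S_1 = -24 + 10*1 = -14
i=2: S_2 = -24 + 10*2 = -4
i=3: S_3 = -24 + 10*3 = 6
i=4: S_4 = -24 + 10*4 = 16
The first 5 terms are: [-24, -14, -4, 6, 16]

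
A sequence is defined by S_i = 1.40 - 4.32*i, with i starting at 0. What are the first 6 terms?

This is an arithmetic sequence.
i=0: S_0 = 1.4 + -4.32*0 = 1.4
i=1: S_1 = 1.4 + -4.32*1 = -2.92
i=2: S_2 = 1.4 + -4.32*2 = -7.24
i=3: S_3 = 1.4 + -4.32*3 = -11.56
i=4: S_4 = 1.4 + -4.32*4 = -15.88
i=5: S_5 = 1.4 + -4.32*5 = -20.2
The first 6 terms are: [1.4, -2.92, -7.24, -11.56, -15.88, -20.2]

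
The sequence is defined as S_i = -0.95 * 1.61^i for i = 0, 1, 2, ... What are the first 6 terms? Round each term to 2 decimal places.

This is a geometric sequence.
i=0: S_0 = -0.95 * 1.61^0 = -0.95
i=1: S_1 = -0.95 * 1.61^1 ≈ -1.53
i=2: S_2 = -0.95 * 1.61^2 ≈ -2.46
i=3: S_3 = -0.95 * 1.61^3 ≈ -3.96
i=4: S_4 = -0.95 * 1.61^4 ≈ -6.38
i=5: S_5 = -0.95 * 1.61^5 ≈ -10.28
The first 6 terms are: [-0.95, -1.53, -2.46, -3.96, -6.38, -10.28]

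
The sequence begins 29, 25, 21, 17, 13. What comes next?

Differences: 25 - 29 = -4
This is an arithmetic sequence with common difference d = -4.
Next term = 13 + -4 = 9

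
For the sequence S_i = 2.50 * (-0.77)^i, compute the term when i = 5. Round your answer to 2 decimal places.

S_5 = 2.5 * (-0.77)^5 ≈ 2.5 * -0.2707 ≈ -0.68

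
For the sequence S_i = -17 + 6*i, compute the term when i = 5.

S_5 = -17 + 6*5 = -17 + 30 = 13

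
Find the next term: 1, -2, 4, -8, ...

Ratios: -2 / 1 = -2.0
This is a geometric sequence with common ratio r = -2.
Next term = -8 * -2 = 16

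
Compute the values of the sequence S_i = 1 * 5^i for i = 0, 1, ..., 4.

This is a geometric sequence.
i=0: S_0 = 1 * 5^0 = 1
i=1: S_1 = 1 * 5^1 = 5
i=2: S_2 = 1 * 5^2 = 25
i=3: S_3 = 1 * 5^3 = 125
i=4: S_4 = 1 * 5^4 = 625
The first 5 terms are: [1, 5, 25, 125, 625]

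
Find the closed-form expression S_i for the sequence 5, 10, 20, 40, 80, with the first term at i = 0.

Check ratios: 10 / 5 = 2.0
Common ratio r = 2.
First term a = 5.
Formula: S_i = 5 * 2^i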